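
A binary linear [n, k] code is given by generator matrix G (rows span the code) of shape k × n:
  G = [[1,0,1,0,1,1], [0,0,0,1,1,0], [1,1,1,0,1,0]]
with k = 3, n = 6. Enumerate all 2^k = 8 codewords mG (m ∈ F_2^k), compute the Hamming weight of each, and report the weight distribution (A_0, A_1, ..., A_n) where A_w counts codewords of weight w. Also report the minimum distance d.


Weight distribution: A_0 = 1, A_2 = 2, A_4 = 5. Minimum distance d = 2.

Enumerate all 2^3 = 8 messages m ∈ F_2^3.
For each, compute codeword c = mG in F_2^6, then tally its weight.
  m = 000 → c = 000000, weight = 0.
  m = 100 → c = 101011, weight = 4.
  m = 010 → c = 000110, weight = 2.
  m = 110 → c = 101101, weight = 4.
  m = 001 → c = 111010, weight = 4.
  m = 101 → c = 010001, weight = 2.
  m = 011 → c = 111100, weight = 4.
  m = 111 → c = 010111, weight = 4.
Tally weights:
  weight 0: 1 codewords.
  weight 2: 2 codewords.
  weight 4: 5 codewords.
Minimum distance d = smallest w > 0 with A_w > 0 = 2.
Sanity: Σ A_w = 8 = 2^3 = 8 ✓.


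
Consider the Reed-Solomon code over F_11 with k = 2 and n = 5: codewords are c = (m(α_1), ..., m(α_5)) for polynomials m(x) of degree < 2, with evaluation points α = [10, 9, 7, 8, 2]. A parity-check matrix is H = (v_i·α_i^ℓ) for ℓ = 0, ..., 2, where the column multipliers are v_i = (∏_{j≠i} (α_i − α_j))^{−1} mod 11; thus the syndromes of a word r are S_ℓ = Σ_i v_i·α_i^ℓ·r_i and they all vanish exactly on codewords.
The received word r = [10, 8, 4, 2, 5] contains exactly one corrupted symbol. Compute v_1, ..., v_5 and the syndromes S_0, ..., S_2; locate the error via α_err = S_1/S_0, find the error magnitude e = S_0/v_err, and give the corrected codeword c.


S = (7, 1, 8), error at position 4, error magnitude e = 7, c = [10, 8, 4, 6, 5].

Step 1: column multipliers v_i = (∏_{j≠i}(α_i − α_j))^{−1} mod 11.
  i = 1 (α = 10): (10−9)(10−7)(10−8)(10−2) = 1·3·2·8 = 48 ≡ 4, so v_1 = 4^{−1} = 3 (mod 11).
  i = 2 (α = 9): (9−10)(9−7)(9−8)(9−2) = (−1)·2·1·7 = −14 ≡ 8, so v_2 = 8^{−1} = 7 (mod 11).
  i = 3 (α = 7): (7−10)(7−9)(7−8)(7−2) = (−3)·(−2)·(−1)·5 = −30 ≡ 3, so v_3 = 3^{−1} = 4 (mod 11).
  i = 4 (α = 8): (8−10)(8−9)(8−7)(8−2) = (−2)·(−1)·1·6 = 12 ≡ 1, so v_4 = 1^{−1} = 1 (mod 11).
  i = 5 (α = 2): (2−10)(2−9)(2−7)(2−8) = (−8)·(−7)·(−5)·(−6) = 1680 ≡ 8, so v_5 = 8^{−1} = 7 (mod 11).
  v = [3, 7, 4, 1, 7].
Step 2: syndromes of r = [10, 8, 4, 2, 5] (all sums mod 11).
  S_0 = Σ v_i r_i = 3·10 + 7·8 + 4·4 + 1·2 + 7·5 = 139 ≡ 7.
  S_1 = Σ v_i α_i r_i = 3·10·10 + 7·9·8 + 4·7·4 + 1·8·2 + 7·2·5 = 1002 ≡ 1.
  α_i^2 mod 11 = [1, 4, 5, 9, 4].
  S_2 = Σ v_i α_i^2 r_i = 3·1·10 + 7·4·8 + 4·5·4 + 1·9·2 + 7·4·5 = 492 ≡ 8.
  S = (7, 1, 8) ≠ 0, so r is not a codeword (an error is present).
Step 3: locate the error. For a single error e at position i, S_ℓ = v_i·e·α_i^ℓ, so α_err = S_1/S_0.
  S_0^{−1} = 7^{−1} = 8 (mod 11), so α_err = 1·8 = 8 ≡ 8 = α_4. Error position i = 4.
  Consistency check: S_2/S_1 = 8·1 = 8 ≡ 8 = α_err ✓ (single-error assumption holds).
Step 4: error magnitude e = S_0/v_4 = S_0·∏_{j≠4}(α_4 − α_j) = 7·1 = 7 ≡ 7 (mod 11).
Step 5: correct position 4: c_4 = r_4 − e = 2 − 7 ≡ 6 (mod 11). Hence c = [10, 8, 4, 6, 5].
  Check: interpolating c through the α_i gives m(x) = 1 + 2·x (degree < 2) with m(α_i) = c_i for every i, so c is indeed a codeword.


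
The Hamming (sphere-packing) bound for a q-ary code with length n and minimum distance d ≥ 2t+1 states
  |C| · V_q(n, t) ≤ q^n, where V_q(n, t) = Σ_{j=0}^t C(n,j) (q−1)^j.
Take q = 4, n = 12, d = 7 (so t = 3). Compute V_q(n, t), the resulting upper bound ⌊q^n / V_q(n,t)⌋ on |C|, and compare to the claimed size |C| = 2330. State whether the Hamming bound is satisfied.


V_q(n, t) = 6571, q^n = 16777216, Hamming bound = 2553, |C| = 2330 ≤ bound (satisfied).

Step 1: Compute V_q(n, t) = Σ_{j=0}^3 C(n, j) (q−1)^j.
  j = 0: C(12,0)·(3)^0 = 1·1 = 1.
  j = 1: C(12,1)·(3)^1 = 12·3 = 36.
  j = 2: C(12,2)·(3)^2 = 66·9 = 594.
  j = 3: C(12,3)·(3)^3 = 220·27 = 5940.
  V_q(n, t) = 1 + 36 + 594 + 5940 = 6571.
Step 2: q^n = 4^12 = 16777216.
Step 3: Hamming bound ⌊q^n / V_q(n,t)⌋ = ⌊16777216/6571⌋ = 2553.
Step 4: Compare |C| = 2330 to 2553: satisfied.
The claimed |C| lies below the Hamming bound.


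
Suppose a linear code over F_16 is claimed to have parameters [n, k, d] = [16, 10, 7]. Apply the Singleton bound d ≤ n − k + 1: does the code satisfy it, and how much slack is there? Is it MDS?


Singleton RHS = n − k + 1 = 7, slack = 0, bound satisfied, MDS.

Singleton bound: d ≤ n − k + 1.
Here n = 16, k = 10, so n − k + 1 = 7.
Given d = 7, check d ≤ 7: YES.
Slack = (n − k + 1) − d = 0.
The code is MDS (slack = 0).
Description: the claimed parameters are [16, 10, 7]_16; such a code would be MDS (meets Singleton bound).


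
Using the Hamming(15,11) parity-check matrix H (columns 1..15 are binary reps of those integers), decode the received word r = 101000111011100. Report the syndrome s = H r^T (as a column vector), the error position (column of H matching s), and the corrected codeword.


s = (1, 1, 1, 0)^T, error position = 14, corrected codeword c = 101000111011110

Compute s = H r^T mod 2 one row at a time:
  s_1 = 1 + 1 + 0 + 1 + 1 + 1 + 0 + 0 = 5 ≡ 1 (mod 2).
  s_2 = 0 + 0 + 0 + 1 + 1 + 1 + 0 + 0 = 3 ≡ 1 (mod 2).
  s_3 = 0 + 1 + 0 + 1 + 0 + 1 + 0 + 0 = 3 ≡ 1 (mod 2).
  s_4 = 1 + 1 + 0 + 1 + 1 + 1 + 1 + 0 = 6 ≡ 0 (mod 2).
s = (1, 1, 1, 0)^T — this equals column 14 of H (binary 1110), so error is at position 14.
Correct: flip bit 14 of r = 101000111011100 to get c = 101000111011110.


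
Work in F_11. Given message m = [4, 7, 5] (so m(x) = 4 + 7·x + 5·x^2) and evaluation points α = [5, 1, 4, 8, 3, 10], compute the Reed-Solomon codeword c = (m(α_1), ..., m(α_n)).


c = [10, 5, 2, 6, 4, 2]

Message polynomial: m(x) = 4 + 7·x + 5·x^2 (mod 11).
For each evaluation point α_i, compute m(α_i) mod 11:
  α_1 = 5: Horner steps 5 → 10 → 10, so m(5) = 10.
  α_2 = 1: Horner steps 5 → 1 → 5, so m(1) = 5.
  α_3 = 4: Horner steps 5 → 5 → 2, so m(4) = 2.
  α_4 = 8: Horner steps 5 → 3 → 6, so m(8) = 6.
  α_5 = 3: Horner steps 5 → 0 → 4, so m(3) = 4.
  α_6 = 10: Horner steps 5 → 2 → 2, so m(10) = 2.
Codeword c = [10, 5, 2, 6, 4, 2] ∈ F_11^6.


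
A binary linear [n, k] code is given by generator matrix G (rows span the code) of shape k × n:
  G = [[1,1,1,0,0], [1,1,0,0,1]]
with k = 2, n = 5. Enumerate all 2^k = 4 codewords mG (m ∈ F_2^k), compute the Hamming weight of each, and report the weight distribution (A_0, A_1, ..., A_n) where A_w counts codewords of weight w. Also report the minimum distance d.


Weight distribution: A_0 = 1, A_2 = 1, A_3 = 2. Minimum distance d = 2.

Enumerate all 2^2 = 4 messages m ∈ F_2^2.
For each, compute codeword c = mG in F_2^5, then tally its weight.
  m = 00 → c = 00000, weight = 0.
  m = 10 → c = 11100, weight = 3.
  m = 01 → c = 11001, weight = 3.
  m = 11 → c = 00101, weight = 2.
Tally weights:
  weight 0: 1 codewords.
  weight 2: 1 codewords.
  weight 3: 2 codewords.
Minimum distance d = smallest w > 0 with A_w > 0 = 2.
Sanity: Σ A_w = 4 = 2^2 = 4 ✓.


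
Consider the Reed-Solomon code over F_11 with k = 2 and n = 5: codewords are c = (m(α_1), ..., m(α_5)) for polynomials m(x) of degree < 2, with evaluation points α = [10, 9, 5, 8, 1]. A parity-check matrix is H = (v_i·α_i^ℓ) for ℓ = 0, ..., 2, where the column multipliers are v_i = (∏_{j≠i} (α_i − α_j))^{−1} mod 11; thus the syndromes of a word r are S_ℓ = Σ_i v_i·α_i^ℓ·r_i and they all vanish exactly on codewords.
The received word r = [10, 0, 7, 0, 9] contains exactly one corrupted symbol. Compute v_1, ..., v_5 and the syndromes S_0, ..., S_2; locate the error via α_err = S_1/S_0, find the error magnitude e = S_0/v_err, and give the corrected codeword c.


S = (6, 10, 2), error at position 2, error magnitude e = 6, c = [10, 5, 7, 0, 9].

Step 1: column multipliers v_i = (∏_{j≠i}(α_i − α_j))^{−1} mod 11.
  i = 1 (α = 10): (10−9)(10−5)(10−8)(10−1) = 1·5·2·9 = 90 ≡ 2, so v_1 = 2^{−1} = 6 (mod 11).
  i = 2 (α = 9): (9−10)(9−5)(9−8)(9−1) = (−1)·4·1·8 = −32 ≡ 1, so v_2 = 1^{−1} = 1 (mod 11).
  i = 3 (α = 5): (5−10)(5−9)(5−8)(5−1) = (−5)·(−4)·(−3)·4 = −240 ≡ 2, so v_3 = 2^{−1} = 6 (mod 11).
  i = 4 (α = 8): (8−10)(8−9)(8−5)(8−1) = (−2)·(−1)·3·7 = 42 ≡ 9, so v_4 = 9^{−1} = 5 (mod 11).
  i = 5 (α = 1): (1−10)(1−9)(1−5)(1−8) = (−9)·(−8)·(−4)·(−7) = 2016 ≡ 3, so v_5 = 3^{−1} = 4 (mod 11).
  v = [6, 1, 6, 5, 4].
Step 2: syndromes of r = [10, 0, 7, 0, 9] (all sums mod 11).
  S_0 = Σ v_i r_i = 6·10 + 1·0 + 6·7 + 5·0 + 4·9 = 138 ≡ 6.
  S_1 = Σ v_i α_i r_i = 6·10·10 + 1·9·0 + 6·5·7 + 5·8·0 + 4·1·9 = 846 ≡ 10.
  α_i^2 mod 11 = [1, 4, 3, 9, 1].
  S_2 = Σ v_i α_i^2 r_i = 6·1·10 + 1·4·0 + 6·3·7 + 5·9·0 + 4·1·9 = 222 ≡ 2.
  S = (6, 10, 2) ≠ 0, so r is not a codeword (an error is present).
Step 3: locate the error. For a single error e at position i, S_ℓ = v_i·e·α_i^ℓ, so α_err = S_1/S_0.
  S_0^{−1} = 6^{−1} = 2 (mod 11), so α_err = 10·2 = 20 ≡ 9 = α_2. Error position i = 2.
  Consistency check: S_2/S_1 = 2·10 = 20 ≡ 9 = α_err ✓ (single-error assumption holds).
Step 4: error magnitude e = S_0/v_2 = S_0·∏_{j≠2}(α_2 − α_j) = 6·1 = 6 ≡ 6 (mod 11).
Step 5: correct position 2: c_2 = r_2 − e = 0 − 6 ≡ 5 (mod 11). Hence c = [10, 5, 7, 0, 9].
  Check: interpolating c through the α_i gives m(x) = 4 + 5·x (degree < 2) with m(α_i) = c_i for every i, so c is indeed a codeword.


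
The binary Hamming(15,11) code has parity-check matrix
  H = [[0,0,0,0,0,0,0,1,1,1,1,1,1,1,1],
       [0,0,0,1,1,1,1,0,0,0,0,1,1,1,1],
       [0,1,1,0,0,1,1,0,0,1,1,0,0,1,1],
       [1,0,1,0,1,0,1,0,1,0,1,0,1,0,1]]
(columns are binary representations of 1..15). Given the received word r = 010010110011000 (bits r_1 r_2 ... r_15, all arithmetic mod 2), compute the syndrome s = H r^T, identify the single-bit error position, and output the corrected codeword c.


s = (1, 1, 1, 1)^T, error position = 15, corrected codeword c = 010010110011001

Compute s = H r^T mod 2 one row at a time:
  s_1 = 1 + 0 + 0 + 1 + 1 + 0 + 0 + 0 = 3 ≡ 1 (mod 2).
  s_2 = 0 + 1 + 0 + 1 + 1 + 0 + 0 + 0 = 3 ≡ 1 (mod 2).
  s_3 = 1 + 0 + 0 + 1 + 0 + 1 + 0 + 0 = 3 ≡ 1 (mod 2).
  s_4 = 0 + 0 + 1 + 1 + 0 + 1 + 0 + 0 = 3 ≡ 1 (mod 2).
s = (1, 1, 1, 1)^T — this equals column 15 of H (binary 1111), so error is at position 15.
Correct: flip bit 15 of r = 010010110011000 to get c = 010010110011001.


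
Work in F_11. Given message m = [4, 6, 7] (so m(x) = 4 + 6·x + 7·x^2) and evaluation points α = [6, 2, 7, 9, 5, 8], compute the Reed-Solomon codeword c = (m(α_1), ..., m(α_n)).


c = [6, 0, 4, 9, 0, 5]

Message polynomial: m(x) = 4 + 6·x + 7·x^2 (mod 11).
For each evaluation point α_i, compute m(α_i) mod 11:
  α_1 = 6: Horner steps 7 → 4 → 6, so m(6) = 6.
  α_2 = 2: Horner steps 7 → 9 → 0, so m(2) = 0.
  α_3 = 7: Horner steps 7 → 0 → 4, so m(7) = 4.
  α_4 = 9: Horner steps 7 → 3 → 9, so m(9) = 9.
  α_5 = 5: Horner steps 7 → 8 → 0, so m(5) = 0.
  α_6 = 8: Horner steps 7 → 7 → 5, so m(8) = 5.
Codeword c = [6, 0, 4, 9, 0, 5] ∈ F_11^6.


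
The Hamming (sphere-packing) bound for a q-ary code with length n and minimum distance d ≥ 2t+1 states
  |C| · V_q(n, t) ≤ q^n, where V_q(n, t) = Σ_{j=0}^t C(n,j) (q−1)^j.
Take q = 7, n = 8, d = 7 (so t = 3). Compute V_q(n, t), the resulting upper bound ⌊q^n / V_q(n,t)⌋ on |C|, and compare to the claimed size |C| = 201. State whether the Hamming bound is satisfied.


V_q(n, t) = 13153, q^n = 5764801, Hamming bound = 438, |C| = 201 ≤ bound (satisfied).

Step 1: Compute V_q(n, t) = Σ_{j=0}^3 C(n, j) (q−1)^j.
  j = 0: C(8,0)·(6)^0 = 1·1 = 1.
  j = 1: C(8,1)·(6)^1 = 8·6 = 48.
  j = 2: C(8,2)·(6)^2 = 28·36 = 1008.
  j = 3: C(8,3)·(6)^3 = 56·216 = 12096.
  V_q(n, t) = 1 + 48 + 1008 + 12096 = 13153.
Step 2: q^n = 7^8 = 5764801.
Step 3: Hamming bound ⌊q^n / V_q(n,t)⌋ = ⌊5764801/13153⌋ = 438.
Step 4: Compare |C| = 201 to 438: satisfied.
The claimed |C| lies below the Hamming bound.


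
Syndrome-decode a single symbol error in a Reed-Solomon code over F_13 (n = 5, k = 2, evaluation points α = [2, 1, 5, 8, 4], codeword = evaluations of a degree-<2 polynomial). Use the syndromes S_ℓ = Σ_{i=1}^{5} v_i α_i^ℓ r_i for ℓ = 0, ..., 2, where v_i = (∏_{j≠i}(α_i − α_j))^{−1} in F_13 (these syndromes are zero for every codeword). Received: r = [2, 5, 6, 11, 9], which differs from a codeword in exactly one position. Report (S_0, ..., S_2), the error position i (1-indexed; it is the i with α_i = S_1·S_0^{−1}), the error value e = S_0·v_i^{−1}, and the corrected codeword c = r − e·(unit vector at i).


S = (4, 6, 9), error at position 4, error magnitude e = 1, c = [2, 5, 6, 10, 9].

Step 1: column multipliers v_i = (∏_{j≠i}(α_i − α_j))^{−1} mod 13.
  i = 1 (α = 2): (2−1)(2−5)(2−8)(2−4) = 1·(−3)·(−6)·(−2) = −36 ≡ 3, so v_1 = 3^{−1} = 9 (mod 13).
  i = 2 (α = 1): (1−2)(1−5)(1−8)(1−4) = (−1)·(−4)·(−7)·(−3) = 84 ≡ 6, so v_2 = 6^{−1} = 11 (mod 13).
  i = 3 (α = 5): (5−2)(5−1)(5−8)(5−4) = 3·4·(−3)·1 = −36 ≡ 3, so v_3 = 3^{−1} = 9 (mod 13).
  i = 4 (α = 8): (8−2)(8−1)(8−5)(8−4) = 6·7·3·4 = 504 ≡ 10, so v_4 = 10^{−1} = 4 (mod 13).
  i = 5 (α = 4): (4−2)(4−1)(4−5)(4−8) = 2·3·(−1)·(−4) = 24 ≡ 11, so v_5 = 11^{−1} = 6 (mod 13).
  v = [9, 11, 9, 4, 6].
Step 2: syndromes of r = [2, 5, 6, 11, 9] (all sums mod 13).
  S_0 = Σ v_i r_i = 9·2 + 11·5 + 9·6 + 4·11 + 6·9 = 225 ≡ 4.
  S_1 = Σ v_i α_i r_i = 9·2·2 + 11·1·5 + 9·5·6 + 4·8·11 + 6·4·9 = 929 ≡ 6.
  α_i^2 mod 13 = [4, 1, 12, 12, 3].
  S_2 = Σ v_i α_i^2 r_i = 9·4·2 + 11·1·5 + 9·12·6 + 4·12·11 + 6·3·9 = 1465 ≡ 9.
  S = (4, 6, 9) ≠ 0, so r is not a codeword (an error is present).
Step 3: locate the error. For a single error e at position i, S_ℓ = v_i·e·α_i^ℓ, so α_err = S_1/S_0.
  S_0^{−1} = 4^{−1} = 10 (mod 13), so α_err = 6·10 = 60 ≡ 8 = α_4. Error position i = 4.
  Consistency check: S_2/S_1 = 9·11 = 99 ≡ 8 = α_err ✓ (single-error assumption holds).
Step 4: error magnitude e = S_0/v_4 = S_0·∏_{j≠4}(α_4 − α_j) = 4·10 = 40 ≡ 1 (mod 13).
Step 5: correct position 4: c_4 = r_4 − e = 11 − 1 ≡ 10 (mod 13). Hence c = [2, 5, 6, 10, 9].
  Check: interpolating c through the α_i gives m(x) = 8 + 10·x (degree < 2) with m(α_i) = c_i for every i, so c is indeed a codeword.


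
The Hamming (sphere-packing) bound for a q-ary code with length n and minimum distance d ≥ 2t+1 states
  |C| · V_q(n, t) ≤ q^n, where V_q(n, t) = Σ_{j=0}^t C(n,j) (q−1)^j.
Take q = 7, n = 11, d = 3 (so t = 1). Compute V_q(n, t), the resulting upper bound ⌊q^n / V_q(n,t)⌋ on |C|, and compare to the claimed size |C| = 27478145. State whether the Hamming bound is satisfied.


V_q(n, t) = 67, q^n = 1977326743, Hamming bound = 29512339, |C| = 27478145 ≤ bound (satisfied).

Step 1: Compute V_q(n, t) = Σ_{j=0}^1 C(n, j) (q−1)^j.
  j = 0: C(11,0)·(6)^0 = 1·1 = 1.
  j = 1: C(11,1)·(6)^1 = 11·6 = 66.
  V_q(n, t) = 1 + 66 = 67.
Step 2: q^n = 7^11 = 1977326743.
Step 3: Hamming bound ⌊q^n / V_q(n,t)⌋ = ⌊1977326743/67⌋ = 29512339.
Step 4: Compare |C| = 27478145 to 29512339: satisfied.
The claimed |C| lies below the Hamming bound.


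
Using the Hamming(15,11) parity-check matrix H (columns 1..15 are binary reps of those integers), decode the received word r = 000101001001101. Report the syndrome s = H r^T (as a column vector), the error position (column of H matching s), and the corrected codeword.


s = (0, 1, 0, 1)^T, error position = 5, corrected codeword c = 000111001001101

Compute s = H r^T mod 2 one row at a time:
  s_1 = 0 + 1 + 0 + 0 + 1 + 1 + 0 + 1 = 4 ≡ 0 (mod 2).
  s_2 = 1 + 0 + 1 + 0 + 1 + 1 + 0 + 1 = 5 ≡ 1 (mod 2).
  s_3 = 0 + 0 + 1 + 0 + 0 + 0 + 0 + 1 = 2 ≡ 0 (mod 2).
  s_4 = 0 + 0 + 0 + 0 + 1 + 0 + 1 + 1 = 3 ≡ 1 (mod 2).
s = (0, 1, 0, 1)^T — this equals column 5 of H (binary 0101), so error is at position 5.
Correct: flip bit 5 of r = 000101001001101 to get c = 000111001001101.


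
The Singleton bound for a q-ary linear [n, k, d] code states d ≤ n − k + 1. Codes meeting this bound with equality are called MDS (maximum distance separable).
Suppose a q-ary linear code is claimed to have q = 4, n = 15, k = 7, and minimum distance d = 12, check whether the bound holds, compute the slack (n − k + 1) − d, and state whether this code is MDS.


Singleton RHS = n − k + 1 = 9, slack = -3, bound violated (no such code; not MDS).

Singleton bound: d ≤ n − k + 1.
Here n = 15, k = 7, so n − k + 1 = 9.
Given d = 12, check d ≤ 9: NO.
Slack = (n − k + 1) − d = -3.
The slack is negative: d = 12 exceeds n − k + 1 = 9 by 3, so the Singleton bound is violated and no linear [15, 7, 12]_4 code can exist. In particular it is not MDS (MDS requires d = n − k + 1 exactly).
Description: the claimed parameters are [15, 7, 12]_4; such a code would be impossible (violates the Singleton bound).


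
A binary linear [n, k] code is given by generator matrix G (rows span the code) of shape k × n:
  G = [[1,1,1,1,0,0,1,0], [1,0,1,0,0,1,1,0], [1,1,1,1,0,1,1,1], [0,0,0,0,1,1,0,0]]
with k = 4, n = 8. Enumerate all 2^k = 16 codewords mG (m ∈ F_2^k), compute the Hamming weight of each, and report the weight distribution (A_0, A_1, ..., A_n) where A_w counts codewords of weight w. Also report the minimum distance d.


Weight distribution: A_0 = 1, A_2 = 3, A_3 = 3, A_4 = 3, A_5 = 2, A_6 = 1, A_7 = 3. Minimum distance d = 2.

Enumerate all 2^4 = 16 messages m ∈ F_2^4.
For each, compute codeword c = mG in F_2^8, then tally its weight.
  m = 0000 → c = 00000000, weight = 0.
  m = 1000 → c = 11110010, weight = 5.
  m = 0100 → c = 10100110, weight = 4.
  m = 1100 → c = 01010100, weight = 3.
  m = 0010 → c = 11110111, weight = 7.
  m = 1010 → c = 00000101, weight = 2.
  m = 0110 → c = 01010001, weight = 3.
  m = 1110 → c = 10100011, weight = 4.
  m = 0001 → c = 00001100, weight = 2.
  m = 1001 → c = 11111110, weight = 7.
  m = 0101 → c = 10101010, weight = 4.
  m = 1101 → c = 01011000, weight = 3.
  m = 0011 → c = 11111011, weight = 7.
  m = 1011 → c = 00001001, weight = 2.
  m = 0111 → c = 01011101, weight = 5.
  m = 1111 → c = 10101111, weight = 6.
Tally weights:
  weight 0: 1 codewords.
  weight 2: 3 codewords.
  weight 3: 3 codewords.
  weight 4: 3 codewords.
  weight 5: 2 codewords.
  weight 6: 1 codewords.
  weight 7: 3 codewords.
Minimum distance d = smallest w > 0 with A_w > 0 = 2.
Sanity: Σ A_w = 16 = 2^4 = 16 ✓.


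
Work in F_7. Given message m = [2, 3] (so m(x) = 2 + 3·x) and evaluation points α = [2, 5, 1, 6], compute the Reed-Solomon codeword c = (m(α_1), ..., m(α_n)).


c = [1, 3, 5, 6]

Message polynomial: m(x) = 2 + 3·x (mod 7).
For each evaluation point α_i, compute m(α_i) mod 7:
  α_1 = 2: Horner steps 3 → 1, so m(2) = 1.
  α_2 = 5: Horner steps 3 → 3, so m(5) = 3.
  α_3 = 1: Horner steps 3 → 5, so m(1) = 5.
  α_4 = 6: Horner steps 3 → 6, so m(6) = 6.
Codeword c = [1, 3, 5, 6] ∈ F_7^4.


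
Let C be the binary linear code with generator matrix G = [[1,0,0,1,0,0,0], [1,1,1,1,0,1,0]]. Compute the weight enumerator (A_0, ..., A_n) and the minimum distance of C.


Weight distribution: A_0 = 1, A_2 = 1, A_3 = 1, A_5 = 1. Minimum distance d = 2.

Enumerate all 2^2 = 4 messages m ∈ F_2^2.
For each, compute codeword c = mG in F_2^7, then tally its weight.
  m = 00 → c = 0000000, weight = 0.
  m = 10 → c = 1001000, weight = 2.
  m = 01 → c = 1111010, weight = 5.
  m = 11 → c = 0110010, weight = 3.
Tally weights:
  weight 0: 1 codewords.
  weight 2: 1 codewords.
  weight 3: 1 codewords.
  weight 5: 1 codewords.
Minimum distance d = smallest w > 0 with A_w > 0 = 2.
Sanity: Σ A_w = 4 = 2^2 = 4 ✓.


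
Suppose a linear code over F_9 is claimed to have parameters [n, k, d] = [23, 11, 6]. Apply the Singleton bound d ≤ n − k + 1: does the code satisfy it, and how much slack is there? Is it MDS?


Singleton RHS = n − k + 1 = 13, slack = 7, bound satisfied, not MDS.

Singleton bound: d ≤ n − k + 1.
Here n = 23, k = 11, so n − k + 1 = 13.
Given d = 6, check d ≤ 13: YES.
Slack = (n − k + 1) − d = 7.
The code is NOT MDS (slack = 7 > 0).
Description: the claimed parameters are [23, 11, 6]_9; such a code would be non-MDS.


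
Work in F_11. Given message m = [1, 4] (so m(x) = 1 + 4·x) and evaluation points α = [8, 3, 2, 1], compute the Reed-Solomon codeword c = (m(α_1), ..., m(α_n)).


c = [0, 2, 9, 5]

Message polynomial: m(x) = 1 + 4·x (mod 11).
For each evaluation point α_i, compute m(α_i) mod 11:
  α_1 = 8: Horner steps 4 → 0, so m(8) = 0.
  α_2 = 3: Horner steps 4 → 2, so m(3) = 2.
  α_3 = 2: Horner steps 4 → 9, so m(2) = 9.
  α_4 = 1: Horner steps 4 → 5, so m(1) = 5.
Codeword c = [0, 2, 9, 5] ∈ F_11^4.


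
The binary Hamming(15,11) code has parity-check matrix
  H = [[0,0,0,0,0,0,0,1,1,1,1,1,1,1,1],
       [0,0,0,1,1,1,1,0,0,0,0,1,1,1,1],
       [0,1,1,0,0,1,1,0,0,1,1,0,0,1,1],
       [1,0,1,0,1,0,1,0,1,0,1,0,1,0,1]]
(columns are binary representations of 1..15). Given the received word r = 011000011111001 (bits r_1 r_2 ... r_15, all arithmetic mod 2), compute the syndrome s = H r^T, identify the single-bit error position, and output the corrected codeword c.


s = (0, 0, 1, 0)^T, error position = 2, corrected codeword c = 001000011111001

Compute s = H r^T mod 2 one row at a time:
  s_1 = 1 + 1 + 1 + 1 + 1 + 0 + 0 + 1 = 6 ≡ 0 (mod 2).
  s_2 = 0 + 0 + 0 + 0 + 1 + 0 + 0 + 1 = 2 ≡ 0 (mod 2).
  s_3 = 1 + 1 + 0 + 0 + 1 + 1 + 0 + 1 = 5 ≡ 1 (mod 2).
  s_4 = 0 + 1 + 0 + 0 + 1 + 1 + 0 + 1 = 4 ≡ 0 (mod 2).
s = (0, 0, 1, 0)^T — this equals column 2 of H (binary 0010), so error is at position 2.
Correct: flip bit 2 of r = 011000011111001 to get c = 001000011111001.


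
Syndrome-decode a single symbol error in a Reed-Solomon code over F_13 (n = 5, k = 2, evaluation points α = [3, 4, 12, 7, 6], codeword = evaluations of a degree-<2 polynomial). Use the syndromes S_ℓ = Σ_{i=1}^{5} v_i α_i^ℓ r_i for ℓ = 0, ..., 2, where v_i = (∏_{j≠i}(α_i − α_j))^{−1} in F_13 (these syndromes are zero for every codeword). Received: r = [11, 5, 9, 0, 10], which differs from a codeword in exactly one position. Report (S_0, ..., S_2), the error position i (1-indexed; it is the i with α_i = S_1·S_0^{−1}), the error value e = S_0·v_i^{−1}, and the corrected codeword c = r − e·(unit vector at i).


S = (3, 5, 4), error at position 5, error magnitude e = 4, c = [11, 5, 9, 0, 6].

Step 1: column multipliers v_i = (∏_{j≠i}(α_i − α_j))^{−1} mod 13.
  i = 1 (α = 3): (3−4)(3−12)(3−7)(3−6) = (−1)·(−9)·(−4)·(−3) = 108 ≡ 4, so v_1 = 4^{−1} = 10 (mod 13).
  i = 2 (α = 4): (4−3)(4−12)(4−7)(4−6) = 1·(−8)·(−3)·(−2) = −48 ≡ 4, so v_2 = 4^{−1} = 10 (mod 13).
  i = 3 (α = 12): (12−3)(12−4)(12−7)(12−6) = 9·8·5·6 = 2160 ≡ 2, so v_3 = 2^{−1} = 7 (mod 13).
  i = 4 (α = 7): (7−3)(7−4)(7−12)(7−6) = 4·3·(−5)·1 = −60 ≡ 5, so v_4 = 5^{−1} = 8 (mod 13).
  i = 5 (α = 6): (6−3)(6−4)(6−12)(6−7) = 3·2·(−6)·(−1) = 36 ≡ 10, so v_5 = 10^{−1} = 4 (mod 13).
  v = [10, 10, 7, 8, 4].
Step 2: syndromes of r = [11, 5, 9, 0, 10] (all sums mod 13).
  S_0 = Σ v_i r_i = 10·11 + 10·5 + 7·9 + 8·0 + 4·10 = 263 ≡ 3.
  S_1 = Σ v_i α_i r_i = 10·3·11 + 10·4·5 + 7·12·9 + 8·7·0 + 4·6·10 = 1526 ≡ 5.
  α_i^2 mod 13 = [9, 3, 1, 10, 10].
  S_2 = Σ v_i α_i^2 r_i = 10·9·11 + 10·3·5 + 7·1·9 + 8·10·0 + 4·10·10 = 1603 ≡ 4.
  S = (3, 5, 4) ≠ 0, so r is not a codeword (an error is present).
Step 3: locate the error. For a single error e at position i, S_ℓ = v_i·e·α_i^ℓ, so α_err = S_1/S_0.
  S_0^{−1} = 3^{−1} = 9 (mod 13), so α_err = 5·9 = 45 ≡ 6 = α_5. Error position i = 5.
  Consistency check: S_2/S_1 = 4·8 = 32 ≡ 6 = α_err ✓ (single-error assumption holds).
Step 4: error magnitude e = S_0/v_5 = S_0·∏_{j≠5}(α_5 − α_j) = 3·10 = 30 ≡ 4 (mod 13).
Step 5: correct position 5: c_5 = r_5 − e = 10 − 4 ≡ 6 (mod 13). Hence c = [11, 5, 9, 0, 6].
  Check: interpolating c through the α_i gives m(x) = 3 + 7·x (degree < 2) with m(α_i) = c_i for every i, so c is indeed a codeword.


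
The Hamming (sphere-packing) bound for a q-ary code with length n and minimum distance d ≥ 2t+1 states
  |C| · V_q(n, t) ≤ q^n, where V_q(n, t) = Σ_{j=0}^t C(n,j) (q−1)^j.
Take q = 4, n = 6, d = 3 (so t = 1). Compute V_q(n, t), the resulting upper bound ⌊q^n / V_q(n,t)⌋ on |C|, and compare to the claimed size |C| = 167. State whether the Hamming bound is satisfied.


V_q(n, t) = 19, q^n = 4096, Hamming bound = 215, |C| = 167 ≤ bound (satisfied).

Step 1: Compute V_q(n, t) = Σ_{j=0}^1 C(n, j) (q−1)^j.
  j = 0: C(6,0)·(3)^0 = 1·1 = 1.
  j = 1: C(6,1)·(3)^1 = 6·3 = 18.
  V_q(n, t) = 1 + 18 = 19.
Step 2: q^n = 4^6 = 4096.
Step 3: Hamming bound ⌊q^n / V_q(n,t)⌋ = ⌊4096/19⌋ = 215.
Step 4: Compare |C| = 167 to 215: satisfied.
The claimed |C| lies below the Hamming bound.


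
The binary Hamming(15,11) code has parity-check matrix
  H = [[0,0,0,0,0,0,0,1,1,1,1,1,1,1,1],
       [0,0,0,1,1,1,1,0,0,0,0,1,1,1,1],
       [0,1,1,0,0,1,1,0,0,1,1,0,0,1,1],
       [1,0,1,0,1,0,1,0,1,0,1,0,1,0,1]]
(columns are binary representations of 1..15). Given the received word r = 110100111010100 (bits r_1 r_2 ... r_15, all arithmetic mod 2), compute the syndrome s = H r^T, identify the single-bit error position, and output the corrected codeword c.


s = (0, 1, 1, 1)^T, error position = 7, corrected codeword c = 110100011010100

Compute s = H r^T mod 2 one row at a time:
  s_1 = 1 + 1 + 0 + 1 + 0 + 1 + 0 + 0 = 4 ≡ 0 (mod 2).
  s_2 = 1 + 0 + 0 + 1 + 0 + 1 + 0 + 0 = 3 ≡ 1 (mod 2).
  s_3 = 1 + 0 + 0 + 1 + 0 + 1 + 0 + 0 = 3 ≡ 1 (mod 2).
  s_4 = 1 + 0 + 0 + 1 + 1 + 1 + 1 + 0 = 5 ≡ 1 (mod 2).
s = (0, 1, 1, 1)^T — this equals column 7 of H (binary 0111), so error is at position 7.
Correct: flip bit 7 of r = 110100111010100 to get c = 110100011010100.


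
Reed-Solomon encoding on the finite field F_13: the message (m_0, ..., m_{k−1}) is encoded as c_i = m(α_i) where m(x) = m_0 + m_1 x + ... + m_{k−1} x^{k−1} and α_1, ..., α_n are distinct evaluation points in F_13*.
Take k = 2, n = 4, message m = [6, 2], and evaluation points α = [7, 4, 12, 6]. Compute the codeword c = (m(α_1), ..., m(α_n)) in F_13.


c = [7, 1, 4, 5]

Message polynomial: m(x) = 6 + 2·x (mod 13).
For each evaluation point α_i, compute m(α_i) mod 13:
  α_1 = 7: Horner steps 2 → 7, so m(7) = 7.
  α_2 = 4: Horner steps 2 → 1, so m(4) = 1.
  α_3 = 12: Horner steps 2 → 4, so m(12) = 4.
  α_4 = 6: Horner steps 2 → 5, so m(6) = 5.
Codeword c = [7, 1, 4, 5] ∈ F_13^4.


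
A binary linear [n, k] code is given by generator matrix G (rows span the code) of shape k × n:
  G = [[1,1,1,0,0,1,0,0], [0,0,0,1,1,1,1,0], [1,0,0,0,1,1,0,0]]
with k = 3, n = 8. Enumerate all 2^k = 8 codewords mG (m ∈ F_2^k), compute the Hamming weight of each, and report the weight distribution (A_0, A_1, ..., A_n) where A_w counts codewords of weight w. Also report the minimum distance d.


Weight distribution: A_0 = 1, A_3 = 3, A_4 = 2, A_5 = 1, A_6 = 1. Minimum distance d = 3.

Enumerate all 2^3 = 8 messages m ∈ F_2^3.
For each, compute codeword c = mG in F_2^8, then tally its weight.
  m = 000 → c = 00000000, weight = 0.
  m = 100 → c = 11100100, weight = 4.
  m = 010 → c = 00011110, weight = 4.
  m = 110 → c = 11111010, weight = 6.
  m = 001 → c = 10001100, weight = 3.
  m = 101 → c = 01101000, weight = 3.
  m = 011 → c = 10010010, weight = 3.
  m = 111 → c = 01110110, weight = 5.
Tally weights:
  weight 0: 1 codewords.
  weight 3: 3 codewords.
  weight 4: 2 codewords.
  weight 5: 1 codewords.
  weight 6: 1 codewords.
Minimum distance d = smallest w > 0 with A_w > 0 = 3.
Sanity: Σ A_w = 8 = 2^3 = 8 ✓.


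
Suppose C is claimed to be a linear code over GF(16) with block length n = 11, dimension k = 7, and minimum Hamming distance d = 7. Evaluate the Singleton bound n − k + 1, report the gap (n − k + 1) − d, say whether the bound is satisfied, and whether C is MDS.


Singleton RHS = n − k + 1 = 5, slack = -2, bound violated (no such code; not MDS).

Singleton bound: d ≤ n − k + 1.
Here n = 11, k = 7, so n − k + 1 = 5.
Given d = 7, check d ≤ 5: NO.
Slack = (n − k + 1) − d = -2.
The slack is negative: d = 7 exceeds n − k + 1 = 5 by 2, so the Singleton bound is violated and no linear [11, 7, 7]_16 code can exist. In particular it is not MDS (MDS requires d = n − k + 1 exactly).
Description: the claimed parameters are [11, 7, 7]_16; such a code would be impossible (violates the Singleton bound).


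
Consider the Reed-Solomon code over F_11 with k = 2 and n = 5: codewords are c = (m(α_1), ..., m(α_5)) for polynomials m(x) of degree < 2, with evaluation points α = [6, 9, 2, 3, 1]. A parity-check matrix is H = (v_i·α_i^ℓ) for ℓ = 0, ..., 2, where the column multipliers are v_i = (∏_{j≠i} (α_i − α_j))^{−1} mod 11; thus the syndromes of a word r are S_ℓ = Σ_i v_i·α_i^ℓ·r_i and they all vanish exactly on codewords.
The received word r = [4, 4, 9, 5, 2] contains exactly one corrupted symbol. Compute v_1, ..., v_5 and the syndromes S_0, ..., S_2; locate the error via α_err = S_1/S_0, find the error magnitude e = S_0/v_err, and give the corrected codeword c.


S = (8, 6, 10), error at position 2, error magnitude e = 1, c = [4, 3, 9, 5, 2].

Step 1: column multipliers v_i = (∏_{j≠i}(α_i − α_j))^{−1} mod 11.
  i = 1 (α = 6): (6−9)(6−2)(6−3)(6−1) = (−3)·4·3·5 = −180 ≡ 7, so v_1 = 7^{−1} = 8 (mod 11).
  i = 2 (α = 9): (9−6)(9−2)(9−3)(9−1) = 3·7·6·8 = 1008 ≡ 7, so v_2 = 7^{−1} = 8 (mod 11).
  i = 3 (α = 2): (2−6)(2−9)(2−3)(2−1) = (−4)·(−7)·(−1)·1 = −28 ≡ 5, so v_3 = 5^{−1} = 9 (mod 11).
  i = 4 (α = 3): (3−6)(3−9)(3−2)(3−1) = (−3)·(−6)·1·2 = 36 ≡ 3, so v_4 = 3^{−1} = 4 (mod 11).
  i = 5 (α = 1): (1−6)(1−9)(1−2)(1−3) = (−5)·(−8)·(−1)·(−2) = 80 ≡ 3, so v_5 = 3^{−1} = 4 (mod 11).
  v = [8, 8, 9, 4, 4].
Step 2: syndromes of r = [4, 4, 9, 5, 2] (all sums mod 11).
  S_0 = Σ v_i r_i = 8·4 + 8·4 + 9·9 + 4·5 + 4·2 = 173 ≡ 8.
  S_1 = Σ v_i α_i r_i = 8·6·4 + 8·9·4 + 9·2·9 + 4·3·5 + 4·1·2 = 710 ≡ 6.
  α_i^2 mod 11 = [3, 4, 4, 9, 1].
  S_2 = Σ v_i α_i^2 r_i = 8·3·4 + 8·4·4 + 9·4·9 + 4·9·5 + 4·1·2 = 736 ≡ 10.
  S = (8, 6, 10) ≠ 0, so r is not a codeword (an error is present).
Step 3: locate the error. For a single error e at position i, S_ℓ = v_i·e·α_i^ℓ, so α_err = S_1/S_0.
  S_0^{−1} = 8^{−1} = 7 (mod 11), so α_err = 6·7 = 42 ≡ 9 = α_2. Error position i = 2.
  Consistency check: S_2/S_1 = 10·2 = 20 ≡ 9 = α_err ✓ (single-error assumption holds).
Step 4: error magnitude e = S_0/v_2 = S_0·∏_{j≠2}(α_2 − α_j) = 8·7 = 56 ≡ 1 (mod 11).
Step 5: correct position 2: c_2 = r_2 − e = 4 − 1 ≡ 3 (mod 11). Hence c = [4, 3, 9, 5, 2].
  Check: interpolating c through the α_i gives m(x) = 6 + 7·x (degree < 2) with m(α_i) = c_i for every i, so c is indeed a codeword.


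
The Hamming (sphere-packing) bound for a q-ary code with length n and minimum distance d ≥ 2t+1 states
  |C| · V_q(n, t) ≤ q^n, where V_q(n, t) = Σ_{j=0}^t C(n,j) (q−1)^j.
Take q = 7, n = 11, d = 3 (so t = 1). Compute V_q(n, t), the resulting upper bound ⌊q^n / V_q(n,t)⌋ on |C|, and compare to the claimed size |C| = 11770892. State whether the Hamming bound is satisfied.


V_q(n, t) = 67, q^n = 1977326743, Hamming bound = 29512339, |C| = 11770892 ≤ bound (satisfied).

Step 1: Compute V_q(n, t) = Σ_{j=0}^1 C(n, j) (q−1)^j.
  j = 0: C(11,0)·(6)^0 = 1·1 = 1.
  j = 1: C(11,1)·(6)^1 = 11·6 = 66.
  V_q(n, t) = 1 + 66 = 67.
Step 2: q^n = 7^11 = 1977326743.
Step 3: Hamming bound ⌊q^n / V_q(n,t)⌋ = ⌊1977326743/67⌋ = 29512339.
Step 4: Compare |C| = 11770892 to 29512339: satisfied.
The claimed |C| lies below the Hamming bound.


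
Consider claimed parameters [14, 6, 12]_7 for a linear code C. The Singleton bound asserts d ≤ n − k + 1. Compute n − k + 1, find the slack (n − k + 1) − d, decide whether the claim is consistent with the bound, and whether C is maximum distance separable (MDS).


Singleton RHS = n − k + 1 = 9, slack = -3, bound violated (no such code; not MDS).

Singleton bound: d ≤ n − k + 1.
Here n = 14, k = 6, so n − k + 1 = 9.
Given d = 12, check d ≤ 9: NO.
Slack = (n − k + 1) − d = -3.
The slack is negative: d = 12 exceeds n − k + 1 = 9 by 3, so the Singleton bound is violated and no linear [14, 6, 12]_7 code can exist. In particular it is not MDS (MDS requires d = n − k + 1 exactly).
Description: the claimed parameters are [14, 6, 12]_7; such a code would be impossible (violates the Singleton bound).


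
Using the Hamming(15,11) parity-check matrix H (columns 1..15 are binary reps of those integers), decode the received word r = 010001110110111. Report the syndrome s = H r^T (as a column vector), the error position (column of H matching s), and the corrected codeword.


s = (0, 1, 1, 0)^T, error position = 6, corrected codeword c = 010000110110111

Compute s = H r^T mod 2 one row at a time:
  s_1 = 1 + 0 + 1 + 1 + 0 + 1 + 1 + 1 = 6 ≡ 0 (mod 2).
  s_2 = 0 + 0 + 1 + 1 + 0 + 1 + 1 + 1 = 5 ≡ 1 (mod 2).
  s_3 = 1 + 0 + 1 + 1 + 1 + 1 + 1 + 1 = 7 ≡ 1 (mod 2).
  s_4 = 0 + 0 + 0 + 1 + 0 + 1 + 1 + 1 = 4 ≡ 0 (mod 2).
s = (0, 1, 1, 0)^T — this equals column 6 of H (binary 0110), so error is at position 6.
Correct: flip bit 6 of r = 010001110110111 to get c = 010000110110111.


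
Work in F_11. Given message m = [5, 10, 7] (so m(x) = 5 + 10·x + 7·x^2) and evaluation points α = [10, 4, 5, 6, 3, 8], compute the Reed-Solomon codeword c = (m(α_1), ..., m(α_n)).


c = [2, 3, 10, 9, 10, 5]

Message polynomial: m(x) = 5 + 10·x + 7·x^2 (mod 11).
For each evaluation point α_i, compute m(α_i) mod 11:
  α_1 = 10: Horner steps 7 → 3 → 2, so m(10) = 2.
  α_2 = 4: Horner steps 7 → 5 → 3, so m(4) = 3.
  α_3 = 5: Horner steps 7 → 1 → 10, so m(5) = 10.
  α_4 = 6: Horner steps 7 → 8 → 9, so m(6) = 9.
  α_5 = 3: Horner steps 7 → 9 → 10, so m(3) = 10.
  α_6 = 8: Horner steps 7 → 0 → 5, so m(8) = 5.
Codeword c = [2, 3, 10, 9, 10, 5] ∈ F_11^6.


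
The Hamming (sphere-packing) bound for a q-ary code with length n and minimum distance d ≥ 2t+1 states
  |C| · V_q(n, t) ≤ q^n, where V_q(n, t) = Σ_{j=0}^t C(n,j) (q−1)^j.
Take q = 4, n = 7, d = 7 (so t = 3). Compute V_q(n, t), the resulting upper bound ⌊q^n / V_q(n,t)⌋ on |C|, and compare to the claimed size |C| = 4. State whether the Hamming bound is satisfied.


V_q(n, t) = 1156, q^n = 16384, Hamming bound = 14, |C| = 4 ≤ bound (satisfied).

Step 1: Compute V_q(n, t) = Σ_{j=0}^3 C(n, j) (q−1)^j.
  j = 0: C(7,0)·(3)^0 = 1·1 = 1.
  j = 1: C(7,1)·(3)^1 = 7·3 = 21.
  j = 2: C(7,2)·(3)^2 = 21·9 = 189.
  j = 3: C(7,3)·(3)^3 = 35·27 = 945.
  V_q(n, t) = 1 + 21 + 189 + 945 = 1156.
Step 2: q^n = 4^7 = 16384.
Step 3: Hamming bound ⌊q^n / V_q(n,t)⌋ = ⌊16384/1156⌋ = 14.
Step 4: Compare |C| = 4 to 14: satisfied.
The claimed |C| lies below the Hamming bound.


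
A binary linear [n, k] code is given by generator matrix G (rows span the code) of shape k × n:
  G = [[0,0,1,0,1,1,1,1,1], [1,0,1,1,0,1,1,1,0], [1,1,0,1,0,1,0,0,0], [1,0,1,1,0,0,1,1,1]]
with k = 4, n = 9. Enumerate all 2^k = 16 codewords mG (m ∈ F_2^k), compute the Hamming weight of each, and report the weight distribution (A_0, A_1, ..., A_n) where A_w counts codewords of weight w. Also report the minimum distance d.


Weight distribution: A_0 = 1, A_2 = 2, A_4 = 7, A_6 = 4, A_8 = 2. Minimum distance d = 2.

Enumerate all 2^4 = 16 messages m ∈ F_2^4.
For each, compute codeword c = mG in F_2^9, then tally its weight.
  m = 0000 → c = 000000000, weight = 0.
  m = 1000 → c = 001011111, weight = 6.
  m = 0100 → c = 101101110, weight = 6.
  m = 1100 → c = 100110001, weight = 4.
  m = 0010 → c = 110101000, weight = 4.
  m = 1010 → c = 111110111, weight = 8.
  m = 0110 → c = 011000110, weight = 4.
  m = 1110 → c = 010011001, weight = 4.
  m = 0001 → c = 101100111, weight = 6.
  m = 1001 → c = 100111000, weight = 4.
  m = 0101 → c = 000001001, weight = 2.
  m = 1101 → c = 001010110, weight = 4.
  m = 0011 → c = 011001111, weight = 6.
  m = 1011 → c = 010010000, weight = 2.
  m = 0111 → c = 110100001, weight = 4.
  m = 1111 → c = 111111110, weight = 8.
Tally weights:
  weight 0: 1 codewords.
  weight 2: 2 codewords.
  weight 4: 7 codewords.
  weight 6: 4 codewords.
  weight 8: 2 codewords.
Minimum distance d = smallest w > 0 with A_w > 0 = 2.
Sanity: Σ A_w = 16 = 2^4 = 16 ✓.


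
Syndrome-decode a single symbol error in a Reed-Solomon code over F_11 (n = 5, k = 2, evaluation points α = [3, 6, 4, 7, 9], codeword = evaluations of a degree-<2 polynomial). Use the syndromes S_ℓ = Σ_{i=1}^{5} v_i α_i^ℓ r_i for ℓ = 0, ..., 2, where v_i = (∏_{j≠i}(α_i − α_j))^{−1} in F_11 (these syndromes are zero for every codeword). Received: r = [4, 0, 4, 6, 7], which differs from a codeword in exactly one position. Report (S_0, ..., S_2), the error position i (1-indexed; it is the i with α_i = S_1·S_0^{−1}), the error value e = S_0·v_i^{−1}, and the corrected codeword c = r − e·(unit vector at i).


S = (9, 3, 1), error at position 3, error magnitude e = 5, c = [4, 0, 10, 6, 7].

Step 1: column multipliers v_i = (∏_{j≠i}(α_i − α_j))^{−1} mod 11.
  i = 1 (α = 3): (3−6)(3−4)(3−7)(3−9) = (−3)·(−1)·(−4)·(−6) = 72 ≡ 6, so v_1 = 6^{−1} = 2 (mod 11).
  i = 2 (α = 6): (6−3)(6−4)(6−7)(6−9) = 3·2·(−1)·(−3) = 18 ≡ 7, so v_2 = 7^{−1} = 8 (mod 11).
  i = 3 (α = 4): (4−3)(4−6)(4−7)(4−9) = 1·(−2)·(−3)·(−5) = −30 ≡ 3, so v_3 = 3^{−1} = 4 (mod 11).
  i = 4 (α = 7): (7−3)(7−6)(7−4)(7−9) = 4·1·3·(−2) = −24 ≡ 9, so v_4 = 9^{−1} = 5 (mod 11).
  i = 5 (α = 9): (9−3)(9−6)(9−4)(9−7) = 6·3·5·2 = 180 ≡ 4, so v_5 = 4^{−1} = 3 (mod 11).
  v = [2, 8, 4, 5, 3].
Step 2: syndromes of r = [4, 0, 4, 6, 7] (all sums mod 11).
  S_0 = Σ v_i r_i = 2·4 + 8·0 + 4·4 + 5·6 + 3·7 = 75 ≡ 9.
  S_1 = Σ v_i α_i r_i = 2·3·4 + 8·6·0 + 4·4·4 + 5·7·6 + 3·9·7 = 487 ≡ 3.
  α_i^2 mod 11 = [9, 3, 5, 5, 4].
  S_2 = Σ v_i α_i^2 r_i = 2·9·4 + 8·3·0 + 4·5·4 + 5·5·6 + 3·4·7 = 386 ≡ 1.
  S = (9, 3, 1) ≠ 0, so r is not a codeword (an error is present).
Step 3: locate the error. For a single error e at position i, S_ℓ = v_i·e·α_i^ℓ, so α_err = S_1/S_0.
  S_0^{−1} = 9^{−1} = 5 (mod 11), so α_err = 3·5 = 15 ≡ 4 = α_3. Error position i = 3.
  Consistency check: S_2/S_1 = 1·4 = 4 ≡ 4 = α_err ✓ (single-error assumption holds).
Step 4: error magnitude e = S_0/v_3 = S_0·∏_{j≠3}(α_3 − α_j) = 9·3 = 27 ≡ 5 (mod 11).
Step 5: correct position 3: c_3 = r_3 − e = 4 − 5 ≡ 10 (mod 11). Hence c = [4, 0, 10, 6, 7].
  Check: interpolating c through the α_i gives m(x) = 8 + 6·x (degree < 2) with m(α_i) = c_i for every i, so c is indeed a codeword.


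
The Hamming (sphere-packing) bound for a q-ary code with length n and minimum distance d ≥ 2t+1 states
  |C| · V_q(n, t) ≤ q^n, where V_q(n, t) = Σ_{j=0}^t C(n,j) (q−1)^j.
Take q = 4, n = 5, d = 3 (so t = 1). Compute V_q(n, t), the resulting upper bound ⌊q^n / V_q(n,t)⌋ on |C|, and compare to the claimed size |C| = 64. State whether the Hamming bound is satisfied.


V_q(n, t) = 16, q^n = 1024, Hamming bound = 64, |C| = 64 ≤ bound (satisfied).

Step 1: Compute V_q(n, t) = Σ_{j=0}^1 C(n, j) (q−1)^j.
  j = 0: C(5,0)·(3)^0 = 1·1 = 1.
  j = 1: C(5,1)·(3)^1 = 5·3 = 15.
  V_q(n, t) = 1 + 15 = 16.
Step 2: q^n = 4^5 = 1024.
Step 3: Hamming bound ⌊q^n / V_q(n,t)⌋ = ⌊1024/16⌋ = 64.
Step 4: Compare |C| = 64 to 64: satisfied.
The claimed |C| lies at the Hamming bound (tight).
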